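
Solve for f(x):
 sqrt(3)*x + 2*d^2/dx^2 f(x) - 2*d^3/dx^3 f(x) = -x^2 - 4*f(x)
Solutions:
 f(x) = C1*exp(x*(-(3*sqrt(87) + 28)^(1/3) - 1/(3*sqrt(87) + 28)^(1/3) + 2)/6)*sin(sqrt(3)*x*(-(3*sqrt(87) + 28)^(1/3) + (3*sqrt(87) + 28)^(-1/3))/6) + C2*exp(x*(-(3*sqrt(87) + 28)^(1/3) - 1/(3*sqrt(87) + 28)^(1/3) + 2)/6)*cos(sqrt(3)*x*(-(3*sqrt(87) + 28)^(1/3) + (3*sqrt(87) + 28)^(-1/3))/6) + C3*exp(x*((3*sqrt(87) + 28)^(-1/3) + 1 + (3*sqrt(87) + 28)^(1/3))/3) - x^2/4 - sqrt(3)*x/4 + 1/4


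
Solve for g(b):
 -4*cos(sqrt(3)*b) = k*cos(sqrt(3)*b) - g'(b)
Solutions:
 g(b) = C1 + sqrt(3)*k*sin(sqrt(3)*b)/3 + 4*sqrt(3)*sin(sqrt(3)*b)/3


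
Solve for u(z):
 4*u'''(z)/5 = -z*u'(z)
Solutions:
 u(z) = C1 + Integral(C2*airyai(-10^(1/3)*z/2) + C3*airybi(-10^(1/3)*z/2), z)


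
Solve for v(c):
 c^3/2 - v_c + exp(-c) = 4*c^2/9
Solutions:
 v(c) = C1 + c^4/8 - 4*c^3/27 - exp(-c)


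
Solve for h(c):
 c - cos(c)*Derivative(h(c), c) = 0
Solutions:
 h(c) = C1 + Integral(c/cos(c), c)


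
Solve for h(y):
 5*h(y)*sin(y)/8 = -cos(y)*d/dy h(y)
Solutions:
 h(y) = C1*cos(y)^(5/8)


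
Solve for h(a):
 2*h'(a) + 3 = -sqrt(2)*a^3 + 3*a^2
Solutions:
 h(a) = C1 - sqrt(2)*a^4/8 + a^3/2 - 3*a/2


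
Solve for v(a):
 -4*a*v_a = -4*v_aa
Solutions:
 v(a) = C1 + C2*erfi(sqrt(2)*a/2)


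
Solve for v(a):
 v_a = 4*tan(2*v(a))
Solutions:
 v(a) = -asin(C1*exp(8*a))/2 + pi/2
 v(a) = asin(C1*exp(8*a))/2


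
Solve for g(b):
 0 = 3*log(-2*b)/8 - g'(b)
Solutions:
 g(b) = C1 + 3*b*log(-b)/8 + 3*b*(-1 + log(2))/8


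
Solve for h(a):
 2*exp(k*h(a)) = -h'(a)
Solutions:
 h(a) = Piecewise((log(1/(C1*k + 2*a*k))/k, Ne(k, 0)), (nan, True))
 h(a) = Piecewise((C1 - 2*a, Eq(k, 0)), (nan, True))


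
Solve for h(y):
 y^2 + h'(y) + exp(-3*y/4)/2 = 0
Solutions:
 h(y) = C1 - y^3/3 + 2*exp(-3*y/4)/3


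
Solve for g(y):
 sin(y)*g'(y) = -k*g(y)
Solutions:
 g(y) = C1*exp(k*(-log(cos(y) - 1) + log(cos(y) + 1))/2)


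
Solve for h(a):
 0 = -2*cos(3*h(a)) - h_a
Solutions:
 h(a) = -asin((C1 + exp(12*a))/(C1 - exp(12*a)))/3 + pi/3
 h(a) = asin((C1 + exp(12*a))/(C1 - exp(12*a)))/3


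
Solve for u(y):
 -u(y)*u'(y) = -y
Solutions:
 u(y) = -sqrt(C1 + y^2)
 u(y) = sqrt(C1 + y^2)


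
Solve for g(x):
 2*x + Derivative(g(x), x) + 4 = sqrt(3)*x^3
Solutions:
 g(x) = C1 + sqrt(3)*x^4/4 - x^2 - 4*x


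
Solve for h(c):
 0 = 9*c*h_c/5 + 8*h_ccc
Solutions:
 h(c) = C1 + Integral(C2*airyai(-15^(2/3)*c/10) + C3*airybi(-15^(2/3)*c/10), c)


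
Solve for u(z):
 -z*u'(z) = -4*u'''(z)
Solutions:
 u(z) = C1 + Integral(C2*airyai(2^(1/3)*z/2) + C3*airybi(2^(1/3)*z/2), z)


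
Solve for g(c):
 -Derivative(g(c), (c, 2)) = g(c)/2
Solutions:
 g(c) = C1*sin(sqrt(2)*c/2) + C2*cos(sqrt(2)*c/2)


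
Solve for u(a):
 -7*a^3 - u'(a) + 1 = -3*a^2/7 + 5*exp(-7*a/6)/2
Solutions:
 u(a) = C1 - 7*a^4/4 + a^3/7 + a + 15*exp(-7*a/6)/7


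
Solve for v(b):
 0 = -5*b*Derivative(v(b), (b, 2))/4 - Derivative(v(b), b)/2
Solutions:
 v(b) = C1 + C2*b^(3/5)


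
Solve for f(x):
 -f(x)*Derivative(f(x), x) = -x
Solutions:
 f(x) = -sqrt(C1 + x^2)
 f(x) = sqrt(C1 + x^2)


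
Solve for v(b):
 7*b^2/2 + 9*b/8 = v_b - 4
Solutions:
 v(b) = C1 + 7*b^3/6 + 9*b^2/16 + 4*b


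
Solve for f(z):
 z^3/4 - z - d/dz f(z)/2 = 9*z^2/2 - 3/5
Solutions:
 f(z) = C1 + z^4/8 - 3*z^3 - z^2 + 6*z/5


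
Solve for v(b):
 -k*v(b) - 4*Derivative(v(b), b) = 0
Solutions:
 v(b) = C1*exp(-b*k/4)


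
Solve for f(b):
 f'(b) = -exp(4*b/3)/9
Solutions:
 f(b) = C1 - exp(4*b/3)/12


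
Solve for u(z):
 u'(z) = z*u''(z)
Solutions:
 u(z) = C1 + C2*z^2


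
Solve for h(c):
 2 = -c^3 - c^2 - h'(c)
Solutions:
 h(c) = C1 - c^4/4 - c^3/3 - 2*c


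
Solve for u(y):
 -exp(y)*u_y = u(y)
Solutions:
 u(y) = C1*exp(exp(-y))


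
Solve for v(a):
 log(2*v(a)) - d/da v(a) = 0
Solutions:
 -Integral(1/(log(_y) + log(2)), (_y, v(a))) = C1 - a


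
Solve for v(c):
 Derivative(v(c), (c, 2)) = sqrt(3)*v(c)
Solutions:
 v(c) = C1*exp(-3^(1/4)*c) + C2*exp(3^(1/4)*c)


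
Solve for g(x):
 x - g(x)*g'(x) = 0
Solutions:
 g(x) = -sqrt(C1 + x^2)
 g(x) = sqrt(C1 + x^2)


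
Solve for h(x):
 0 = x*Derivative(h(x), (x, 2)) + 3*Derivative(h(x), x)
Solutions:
 h(x) = C1 + C2/x^2


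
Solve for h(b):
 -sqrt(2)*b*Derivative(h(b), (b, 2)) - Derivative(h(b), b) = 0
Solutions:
 h(b) = C1 + C2*b^(1 - sqrt(2)/2)


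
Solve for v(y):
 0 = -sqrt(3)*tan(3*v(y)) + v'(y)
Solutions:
 v(y) = -asin(C1*exp(3*sqrt(3)*y))/3 + pi/3
 v(y) = asin(C1*exp(3*sqrt(3)*y))/3


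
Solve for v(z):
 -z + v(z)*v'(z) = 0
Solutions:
 v(z) = -sqrt(C1 + z^2)
 v(z) = sqrt(C1 + z^2)


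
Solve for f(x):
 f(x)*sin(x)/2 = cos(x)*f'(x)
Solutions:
 f(x) = C1/sqrt(cos(x))


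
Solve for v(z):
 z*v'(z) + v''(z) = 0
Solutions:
 v(z) = C1 + C2*erf(sqrt(2)*z/2)


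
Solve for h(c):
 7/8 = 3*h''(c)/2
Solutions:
 h(c) = C1 + C2*c + 7*c^2/24


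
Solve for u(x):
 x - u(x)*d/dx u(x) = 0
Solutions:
 u(x) = -sqrt(C1 + x^2)
 u(x) = sqrt(C1 + x^2)


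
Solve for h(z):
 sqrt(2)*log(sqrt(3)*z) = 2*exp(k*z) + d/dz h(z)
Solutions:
 h(z) = C1 + sqrt(2)*z*log(z) + sqrt(2)*z*(-1 + log(3)/2) + Piecewise((-2*exp(k*z)/k, Ne(k, 0)), (-2*z, True))


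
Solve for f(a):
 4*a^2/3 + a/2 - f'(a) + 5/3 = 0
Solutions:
 f(a) = C1 + 4*a^3/9 + a^2/4 + 5*a/3


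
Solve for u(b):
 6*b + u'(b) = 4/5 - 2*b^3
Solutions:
 u(b) = C1 - b^4/2 - 3*b^2 + 4*b/5


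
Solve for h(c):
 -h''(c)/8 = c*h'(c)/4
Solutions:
 h(c) = C1 + C2*erf(c)


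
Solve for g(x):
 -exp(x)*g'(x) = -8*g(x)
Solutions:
 g(x) = C1*exp(-8*exp(-x))


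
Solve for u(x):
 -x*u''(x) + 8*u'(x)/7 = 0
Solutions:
 u(x) = C1 + C2*x^(15/7)


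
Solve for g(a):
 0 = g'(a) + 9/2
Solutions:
 g(a) = C1 - 9*a/2


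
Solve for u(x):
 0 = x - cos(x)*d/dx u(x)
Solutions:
 u(x) = C1 + Integral(x/cos(x), x)


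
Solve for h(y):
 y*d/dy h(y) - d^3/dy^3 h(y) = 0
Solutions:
 h(y) = C1 + Integral(C2*airyai(y) + C3*airybi(y), y)


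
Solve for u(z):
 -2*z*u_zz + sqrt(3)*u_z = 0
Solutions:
 u(z) = C1 + C2*z^(sqrt(3)/2 + 1)


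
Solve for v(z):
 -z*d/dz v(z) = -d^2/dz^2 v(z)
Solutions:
 v(z) = C1 + C2*erfi(sqrt(2)*z/2)


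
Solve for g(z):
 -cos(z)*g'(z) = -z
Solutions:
 g(z) = C1 + Integral(z/cos(z), z)


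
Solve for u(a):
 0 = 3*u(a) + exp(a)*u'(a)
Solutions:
 u(a) = C1*exp(3*exp(-a))


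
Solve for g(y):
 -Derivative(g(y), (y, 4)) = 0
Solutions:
 g(y) = C1 + C2*y + C3*y^2 + C4*y^3


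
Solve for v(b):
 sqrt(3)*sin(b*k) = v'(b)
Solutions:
 v(b) = C1 - sqrt(3)*cos(b*k)/k


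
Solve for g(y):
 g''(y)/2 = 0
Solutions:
 g(y) = C1 + C2*y


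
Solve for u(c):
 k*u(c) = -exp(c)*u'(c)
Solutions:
 u(c) = C1*exp(k*exp(-c))


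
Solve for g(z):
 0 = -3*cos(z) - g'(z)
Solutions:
 g(z) = C1 - 3*sin(z)


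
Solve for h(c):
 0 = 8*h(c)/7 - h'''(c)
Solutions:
 h(c) = C3*exp(2*7^(2/3)*c/7) + (C1*sin(sqrt(3)*7^(2/3)*c/7) + C2*cos(sqrt(3)*7^(2/3)*c/7))*exp(-7^(2/3)*c/7)


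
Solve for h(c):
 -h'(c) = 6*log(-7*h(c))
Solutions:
 Integral(1/(log(-_y) + log(7)), (_y, h(c)))/6 = C1 - c


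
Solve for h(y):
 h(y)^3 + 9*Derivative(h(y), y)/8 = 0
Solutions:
 h(y) = -3*sqrt(2)*sqrt(-1/(C1 - 8*y))/2
 h(y) = 3*sqrt(2)*sqrt(-1/(C1 - 8*y))/2


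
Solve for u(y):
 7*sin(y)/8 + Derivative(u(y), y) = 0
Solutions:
 u(y) = C1 + 7*cos(y)/8


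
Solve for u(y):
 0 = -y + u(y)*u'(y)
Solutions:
 u(y) = -sqrt(C1 + y^2)
 u(y) = sqrt(C1 + y^2)


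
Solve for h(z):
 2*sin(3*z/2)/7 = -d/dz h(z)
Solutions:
 h(z) = C1 + 4*cos(3*z/2)/21


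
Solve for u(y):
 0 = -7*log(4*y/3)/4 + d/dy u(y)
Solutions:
 u(y) = C1 + 7*y*log(y)/4 - 7*y*log(3)/4 - 7*y/4 + 7*y*log(2)/2


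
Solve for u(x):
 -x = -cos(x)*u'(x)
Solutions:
 u(x) = C1 + Integral(x/cos(x), x)


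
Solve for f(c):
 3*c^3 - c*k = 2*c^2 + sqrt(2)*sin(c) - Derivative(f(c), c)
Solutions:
 f(c) = C1 - 3*c^4/4 + 2*c^3/3 + c^2*k/2 - sqrt(2)*cos(c)


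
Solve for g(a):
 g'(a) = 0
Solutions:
 g(a) = C1


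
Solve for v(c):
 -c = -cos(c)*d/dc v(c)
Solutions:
 v(c) = C1 + Integral(c/cos(c), c)


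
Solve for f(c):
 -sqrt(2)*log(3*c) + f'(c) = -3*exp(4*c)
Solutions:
 f(c) = C1 + sqrt(2)*c*log(c) + sqrt(2)*c*(-1 + log(3)) - 3*exp(4*c)/4


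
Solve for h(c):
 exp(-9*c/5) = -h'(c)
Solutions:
 h(c) = C1 + 5*exp(-9*c/5)/9


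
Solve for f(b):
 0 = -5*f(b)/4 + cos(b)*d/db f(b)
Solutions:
 f(b) = C1*(sin(b) + 1)^(5/8)/(sin(b) - 1)^(5/8)


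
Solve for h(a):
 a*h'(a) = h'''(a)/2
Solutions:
 h(a) = C1 + Integral(C2*airyai(2^(1/3)*a) + C3*airybi(2^(1/3)*a), a)


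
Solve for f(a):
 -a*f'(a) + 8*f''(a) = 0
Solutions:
 f(a) = C1 + C2*erfi(a/4)


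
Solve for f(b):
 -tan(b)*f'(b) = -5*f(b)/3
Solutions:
 f(b) = C1*sin(b)^(5/3)


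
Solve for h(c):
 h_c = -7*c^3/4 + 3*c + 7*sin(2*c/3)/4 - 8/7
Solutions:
 h(c) = C1 - 7*c^4/16 + 3*c^2/2 - 8*c/7 - 21*cos(2*c/3)/8


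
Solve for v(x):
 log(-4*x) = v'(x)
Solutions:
 v(x) = C1 + x*log(-x) + x*(-1 + 2*log(2))


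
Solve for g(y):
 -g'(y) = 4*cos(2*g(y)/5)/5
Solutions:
 4*y/5 - 5*log(sin(2*g(y)/5) - 1)/4 + 5*log(sin(2*g(y)/5) + 1)/4 = C1


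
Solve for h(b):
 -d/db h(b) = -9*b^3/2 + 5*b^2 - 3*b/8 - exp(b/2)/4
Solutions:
 h(b) = C1 + 9*b^4/8 - 5*b^3/3 + 3*b^2/16 + exp(b/2)/2


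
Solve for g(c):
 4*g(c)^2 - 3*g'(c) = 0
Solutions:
 g(c) = -3/(C1 + 4*c)


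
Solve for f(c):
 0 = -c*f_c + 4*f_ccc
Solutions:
 f(c) = C1 + Integral(C2*airyai(2^(1/3)*c/2) + C3*airybi(2^(1/3)*c/2), c)


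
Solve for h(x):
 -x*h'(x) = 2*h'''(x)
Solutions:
 h(x) = C1 + Integral(C2*airyai(-2^(2/3)*x/2) + C3*airybi(-2^(2/3)*x/2), x)


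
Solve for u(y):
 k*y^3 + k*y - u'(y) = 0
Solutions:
 u(y) = C1 + k*y^4/4 + k*y^2/2


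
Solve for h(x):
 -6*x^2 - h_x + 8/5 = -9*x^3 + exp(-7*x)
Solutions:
 h(x) = C1 + 9*x^4/4 - 2*x^3 + 8*x/5 + exp(-7*x)/7


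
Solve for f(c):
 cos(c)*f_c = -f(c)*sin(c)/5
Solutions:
 f(c) = C1*cos(c)^(1/5)


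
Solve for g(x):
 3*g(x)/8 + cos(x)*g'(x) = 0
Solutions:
 g(x) = C1*(sin(x) - 1)^(3/16)/(sin(x) + 1)^(3/16)


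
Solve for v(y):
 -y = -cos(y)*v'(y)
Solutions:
 v(y) = C1 + Integral(y/cos(y), y)


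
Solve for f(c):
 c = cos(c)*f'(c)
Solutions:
 f(c) = C1 + Integral(c/cos(c), c)


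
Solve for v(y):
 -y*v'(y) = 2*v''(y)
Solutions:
 v(y) = C1 + C2*erf(y/2)


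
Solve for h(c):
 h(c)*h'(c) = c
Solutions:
 h(c) = -sqrt(C1 + c^2)
 h(c) = sqrt(C1 + c^2)


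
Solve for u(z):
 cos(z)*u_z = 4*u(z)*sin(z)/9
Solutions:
 u(z) = C1/cos(z)^(4/9)


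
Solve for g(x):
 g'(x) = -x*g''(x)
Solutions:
 g(x) = C1 + C2*log(x)


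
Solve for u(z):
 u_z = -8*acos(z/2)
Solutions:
 u(z) = C1 - 8*z*acos(z/2) + 8*sqrt(4 - z^2)


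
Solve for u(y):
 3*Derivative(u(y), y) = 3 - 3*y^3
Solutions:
 u(y) = C1 - y^4/4 + y


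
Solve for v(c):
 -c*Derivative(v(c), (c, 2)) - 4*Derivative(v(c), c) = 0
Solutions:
 v(c) = C1 + C2/c^3


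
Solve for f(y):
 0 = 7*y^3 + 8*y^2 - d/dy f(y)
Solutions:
 f(y) = C1 + 7*y^4/4 + 8*y^3/3


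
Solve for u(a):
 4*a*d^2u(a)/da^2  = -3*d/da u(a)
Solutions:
 u(a) = C1 + C2*a^(1/4)


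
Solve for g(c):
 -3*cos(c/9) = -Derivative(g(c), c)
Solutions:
 g(c) = C1 + 27*sin(c/9)


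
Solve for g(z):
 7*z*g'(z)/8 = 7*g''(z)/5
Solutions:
 g(z) = C1 + C2*erfi(sqrt(5)*z/4)


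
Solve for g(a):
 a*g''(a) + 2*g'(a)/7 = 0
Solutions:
 g(a) = C1 + C2*a^(5/7)


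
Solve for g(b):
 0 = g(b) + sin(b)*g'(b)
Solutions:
 g(b) = C1*sqrt(cos(b) + 1)/sqrt(cos(b) - 1)


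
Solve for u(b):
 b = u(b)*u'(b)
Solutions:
 u(b) = -sqrt(C1 + b^2)
 u(b) = sqrt(C1 + b^2)


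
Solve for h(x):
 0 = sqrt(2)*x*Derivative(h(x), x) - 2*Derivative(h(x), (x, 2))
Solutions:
 h(x) = C1 + C2*erfi(2^(1/4)*x/2)


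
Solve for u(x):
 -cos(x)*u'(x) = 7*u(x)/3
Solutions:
 u(x) = C1*(sin(x) - 1)^(7/6)/(sin(x) + 1)^(7/6)


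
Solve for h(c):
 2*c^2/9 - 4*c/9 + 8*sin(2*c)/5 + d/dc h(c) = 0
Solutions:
 h(c) = C1 - 2*c^3/27 + 2*c^2/9 + 4*cos(2*c)/5


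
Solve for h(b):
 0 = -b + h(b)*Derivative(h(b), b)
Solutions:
 h(b) = -sqrt(C1 + b^2)
 h(b) = sqrt(C1 + b^2)


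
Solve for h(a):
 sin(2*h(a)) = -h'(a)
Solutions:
 h(a) = pi - acos((-C1 - exp(4*a))/(C1 - exp(4*a)))/2
 h(a) = acos((-C1 - exp(4*a))/(C1 - exp(4*a)))/2


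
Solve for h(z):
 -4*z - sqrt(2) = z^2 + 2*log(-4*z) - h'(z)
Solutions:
 h(z) = C1 + z^3/3 + 2*z^2 + 2*z*log(-z) + z*(-2 + sqrt(2) + 4*log(2))


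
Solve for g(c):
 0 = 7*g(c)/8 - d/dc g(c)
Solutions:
 g(c) = C1*exp(7*c/8)


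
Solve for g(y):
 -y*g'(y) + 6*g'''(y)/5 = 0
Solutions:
 g(y) = C1 + Integral(C2*airyai(5^(1/3)*6^(2/3)*y/6) + C3*airybi(5^(1/3)*6^(2/3)*y/6), y)


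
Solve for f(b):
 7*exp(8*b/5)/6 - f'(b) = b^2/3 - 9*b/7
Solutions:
 f(b) = C1 - b^3/9 + 9*b^2/14 + 35*exp(8*b/5)/48


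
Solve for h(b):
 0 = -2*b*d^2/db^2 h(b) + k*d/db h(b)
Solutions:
 h(b) = C1 + b^(re(k)/2 + 1)*(C2*sin(log(b)*Abs(im(k))/2) + C3*cos(log(b)*im(k)/2))


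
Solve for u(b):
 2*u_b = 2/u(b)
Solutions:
 u(b) = -sqrt(C1 + 2*b)
 u(b) = sqrt(C1 + 2*b)


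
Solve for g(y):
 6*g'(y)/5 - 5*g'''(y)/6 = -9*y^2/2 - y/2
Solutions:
 g(y) = C1 + C2*exp(-6*y/5) + C3*exp(6*y/5) - 5*y^3/4 - 5*y^2/24 - 125*y/24


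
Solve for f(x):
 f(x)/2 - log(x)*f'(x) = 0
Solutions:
 f(x) = C1*exp(li(x)/2)


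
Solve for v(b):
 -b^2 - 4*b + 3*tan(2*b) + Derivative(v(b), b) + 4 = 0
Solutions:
 v(b) = C1 + b^3/3 + 2*b^2 - 4*b + 3*log(cos(2*b))/2


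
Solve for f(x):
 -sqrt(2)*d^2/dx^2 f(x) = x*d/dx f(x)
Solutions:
 f(x) = C1 + C2*erf(2^(1/4)*x/2)


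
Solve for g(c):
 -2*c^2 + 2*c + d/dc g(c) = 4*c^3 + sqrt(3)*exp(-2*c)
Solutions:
 g(c) = C1 + c^4 + 2*c^3/3 - c^2 - sqrt(3)*exp(-2*c)/2


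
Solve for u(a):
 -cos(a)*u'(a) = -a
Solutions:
 u(a) = C1 + Integral(a/cos(a), a)


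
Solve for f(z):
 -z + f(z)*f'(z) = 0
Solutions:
 f(z) = -sqrt(C1 + z^2)
 f(z) = sqrt(C1 + z^2)


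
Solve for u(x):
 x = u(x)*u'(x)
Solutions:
 u(x) = -sqrt(C1 + x^2)
 u(x) = sqrt(C1 + x^2)


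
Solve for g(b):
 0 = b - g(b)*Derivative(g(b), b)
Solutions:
 g(b) = -sqrt(C1 + b^2)
 g(b) = sqrt(C1 + b^2)


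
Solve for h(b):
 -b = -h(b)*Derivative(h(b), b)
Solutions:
 h(b) = -sqrt(C1 + b^2)
 h(b) = sqrt(C1 + b^2)


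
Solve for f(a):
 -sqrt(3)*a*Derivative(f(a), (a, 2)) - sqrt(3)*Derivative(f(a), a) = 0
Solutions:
 f(a) = C1 + C2*log(a)


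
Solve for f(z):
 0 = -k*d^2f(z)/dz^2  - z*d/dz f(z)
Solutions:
 f(z) = C1 + C2*sqrt(k)*erf(sqrt(2)*z*sqrt(1/k)/2)


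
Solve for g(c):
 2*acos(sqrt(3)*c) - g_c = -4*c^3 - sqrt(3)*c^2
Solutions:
 g(c) = C1 + c^4 + sqrt(3)*c^3/3 + 2*c*acos(sqrt(3)*c) - 2*sqrt(3)*sqrt(1 - 3*c^2)/3


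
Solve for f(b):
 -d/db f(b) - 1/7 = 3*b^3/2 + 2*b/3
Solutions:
 f(b) = C1 - 3*b^4/8 - b^2/3 - b/7


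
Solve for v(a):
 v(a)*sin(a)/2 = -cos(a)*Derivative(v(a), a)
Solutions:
 v(a) = C1*sqrt(cos(a))


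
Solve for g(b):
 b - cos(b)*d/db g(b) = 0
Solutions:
 g(b) = C1 + Integral(b/cos(b), b)


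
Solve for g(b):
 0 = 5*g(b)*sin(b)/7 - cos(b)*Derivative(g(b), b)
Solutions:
 g(b) = C1/cos(b)^(5/7)


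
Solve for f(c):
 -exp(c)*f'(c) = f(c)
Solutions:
 f(c) = C1*exp(exp(-c))


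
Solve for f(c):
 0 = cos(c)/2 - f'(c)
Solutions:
 f(c) = C1 + sin(c)/2


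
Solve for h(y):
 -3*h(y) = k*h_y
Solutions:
 h(y) = C1*exp(-3*y/k)


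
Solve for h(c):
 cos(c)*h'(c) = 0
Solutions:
 h(c) = C1


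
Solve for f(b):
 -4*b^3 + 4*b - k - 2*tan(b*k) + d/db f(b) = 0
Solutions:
 f(b) = C1 + b^4 - 2*b^2 + b*k + 2*Piecewise((-log(cos(b*k))/k, Ne(k, 0)), (0, True))


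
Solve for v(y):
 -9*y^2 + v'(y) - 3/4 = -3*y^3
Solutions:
 v(y) = C1 - 3*y^4/4 + 3*y^3 + 3*y/4


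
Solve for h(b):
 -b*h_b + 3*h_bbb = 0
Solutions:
 h(b) = C1 + Integral(C2*airyai(3^(2/3)*b/3) + C3*airybi(3^(2/3)*b/3), b)


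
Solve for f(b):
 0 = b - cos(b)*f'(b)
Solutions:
 f(b) = C1 + Integral(b/cos(b), b)


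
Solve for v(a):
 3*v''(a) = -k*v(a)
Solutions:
 v(a) = C1*exp(-sqrt(3)*a*sqrt(-k)/3) + C2*exp(sqrt(3)*a*sqrt(-k)/3)


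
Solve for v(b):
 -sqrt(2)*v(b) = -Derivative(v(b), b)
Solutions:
 v(b) = C1*exp(sqrt(2)*b)


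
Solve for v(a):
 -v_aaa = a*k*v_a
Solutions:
 v(a) = C1 + Integral(C2*airyai(a*(-k)^(1/3)) + C3*airybi(a*(-k)^(1/3)), a)


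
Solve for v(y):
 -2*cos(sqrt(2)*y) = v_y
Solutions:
 v(y) = C1 - sqrt(2)*sin(sqrt(2)*y)


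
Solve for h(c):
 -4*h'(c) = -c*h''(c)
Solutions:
 h(c) = C1 + C2*c^5


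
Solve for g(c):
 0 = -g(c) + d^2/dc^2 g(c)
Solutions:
 g(c) = C1*exp(-c) + C2*exp(c)


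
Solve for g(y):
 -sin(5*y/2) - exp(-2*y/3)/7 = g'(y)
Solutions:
 g(y) = C1 + 2*cos(5*y/2)/5 + 3*exp(-2*y/3)/14


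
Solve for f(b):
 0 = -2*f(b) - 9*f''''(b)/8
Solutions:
 f(b) = (C1*sin(sqrt(6)*b/3) + C2*cos(sqrt(6)*b/3))*exp(-sqrt(6)*b/3) + (C3*sin(sqrt(6)*b/3) + C4*cos(sqrt(6)*b/3))*exp(sqrt(6)*b/3)


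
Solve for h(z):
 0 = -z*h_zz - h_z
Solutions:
 h(z) = C1 + C2*log(z)


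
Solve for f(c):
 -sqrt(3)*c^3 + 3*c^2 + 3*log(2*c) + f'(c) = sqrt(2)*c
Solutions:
 f(c) = C1 + sqrt(3)*c^4/4 - c^3 + sqrt(2)*c^2/2 - 3*c*log(c) - c*log(8) + 3*c


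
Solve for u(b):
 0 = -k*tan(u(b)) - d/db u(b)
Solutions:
 u(b) = pi - asin(C1*exp(-b*k))
 u(b) = asin(C1*exp(-b*k))


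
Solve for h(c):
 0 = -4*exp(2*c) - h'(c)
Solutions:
 h(c) = C1 - 2*exp(2*c)


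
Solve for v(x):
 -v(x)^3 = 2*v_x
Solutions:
 v(x) = -sqrt(-1/(C1 - x))
 v(x) = sqrt(-1/(C1 - x))


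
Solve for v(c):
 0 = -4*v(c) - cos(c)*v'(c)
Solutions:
 v(c) = C1*(sin(c)^2 - 2*sin(c) + 1)/(sin(c)^2 + 2*sin(c) + 1)


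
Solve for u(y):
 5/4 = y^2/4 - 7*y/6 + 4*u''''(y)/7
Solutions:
 u(y) = C1 + C2*y + C3*y^2 + C4*y^3 - 7*y^6/5760 + 49*y^5/2880 + 35*y^4/384


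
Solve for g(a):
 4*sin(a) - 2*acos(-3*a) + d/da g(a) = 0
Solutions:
 g(a) = C1 + 2*a*acos(-3*a) + 2*sqrt(1 - 9*a^2)/3 + 4*cos(a)


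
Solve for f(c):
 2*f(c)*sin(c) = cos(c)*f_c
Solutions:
 f(c) = C1/cos(c)^2


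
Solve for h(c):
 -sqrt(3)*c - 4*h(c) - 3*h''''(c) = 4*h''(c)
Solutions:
 h(c) = -sqrt(3)*c/4 + (C1*sin(sqrt(2)*3^(3/4)*c*cos(atan(sqrt(2))/2)/3) + C2*cos(sqrt(2)*3^(3/4)*c*cos(atan(sqrt(2))/2)/3))*exp(-sqrt(2)*3^(3/4)*c*sin(atan(sqrt(2))/2)/3) + (C3*sin(sqrt(2)*3^(3/4)*c*cos(atan(sqrt(2))/2)/3) + C4*cos(sqrt(2)*3^(3/4)*c*cos(atan(sqrt(2))/2)/3))*exp(sqrt(2)*3^(3/4)*c*sin(atan(sqrt(2))/2)/3)


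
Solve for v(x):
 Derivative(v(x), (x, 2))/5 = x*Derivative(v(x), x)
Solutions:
 v(x) = C1 + C2*erfi(sqrt(10)*x/2)


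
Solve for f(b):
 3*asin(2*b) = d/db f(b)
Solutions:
 f(b) = C1 + 3*b*asin(2*b) + 3*sqrt(1 - 4*b^2)/2


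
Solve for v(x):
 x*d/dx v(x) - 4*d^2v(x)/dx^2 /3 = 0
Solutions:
 v(x) = C1 + C2*erfi(sqrt(6)*x/4)


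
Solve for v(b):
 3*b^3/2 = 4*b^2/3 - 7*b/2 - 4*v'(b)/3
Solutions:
 v(b) = C1 - 9*b^4/32 + b^3/3 - 21*b^2/16


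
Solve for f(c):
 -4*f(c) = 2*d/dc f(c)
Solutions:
 f(c) = C1*exp(-2*c)


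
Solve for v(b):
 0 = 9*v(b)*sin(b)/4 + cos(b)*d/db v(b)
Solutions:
 v(b) = C1*cos(b)^(9/4)


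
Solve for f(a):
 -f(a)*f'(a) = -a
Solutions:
 f(a) = -sqrt(C1 + a^2)
 f(a) = sqrt(C1 + a^2)


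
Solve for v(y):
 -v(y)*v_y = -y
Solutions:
 v(y) = -sqrt(C1 + y^2)
 v(y) = sqrt(C1 + y^2)


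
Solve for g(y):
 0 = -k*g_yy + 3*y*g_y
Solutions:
 g(y) = C1 + C2*erf(sqrt(6)*y*sqrt(-1/k)/2)/sqrt(-1/k)


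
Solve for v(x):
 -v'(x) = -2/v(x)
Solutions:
 v(x) = -sqrt(C1 + 4*x)
 v(x) = sqrt(C1 + 4*x)


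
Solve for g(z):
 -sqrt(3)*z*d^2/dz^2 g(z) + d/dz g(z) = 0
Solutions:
 g(z) = C1 + C2*z^(sqrt(3)/3 + 1)


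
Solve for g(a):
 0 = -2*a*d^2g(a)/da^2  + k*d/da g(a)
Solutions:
 g(a) = C1 + a^(re(k)/2 + 1)*(C2*sin(log(a)*Abs(im(k))/2) + C3*cos(log(a)*im(k)/2))


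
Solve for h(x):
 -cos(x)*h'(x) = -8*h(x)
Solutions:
 h(x) = C1*(sin(x)^4 + 4*sin(x)^3 + 6*sin(x)^2 + 4*sin(x) + 1)/(sin(x)^4 - 4*sin(x)^3 + 6*sin(x)^2 - 4*sin(x) + 1)


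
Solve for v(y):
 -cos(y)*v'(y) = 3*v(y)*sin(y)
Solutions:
 v(y) = C1*cos(y)^3


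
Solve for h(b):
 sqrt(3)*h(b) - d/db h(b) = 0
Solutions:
 h(b) = C1*exp(sqrt(3)*b)


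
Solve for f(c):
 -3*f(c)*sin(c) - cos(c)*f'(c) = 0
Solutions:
 f(c) = C1*cos(c)^3


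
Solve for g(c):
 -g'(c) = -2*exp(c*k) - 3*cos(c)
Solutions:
 g(c) = C1 + 3*sin(c) + 2*exp(c*k)/k


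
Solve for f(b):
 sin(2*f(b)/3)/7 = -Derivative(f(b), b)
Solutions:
 b/7 + 3*log(cos(2*f(b)/3) - 1)/4 - 3*log(cos(2*f(b)/3) + 1)/4 = C1


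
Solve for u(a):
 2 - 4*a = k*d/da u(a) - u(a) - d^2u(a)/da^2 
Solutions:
 u(a) = C1*exp(a*(k - sqrt(k^2 - 4))/2) + C2*exp(a*(k + sqrt(k^2 - 4))/2) + 4*a + 4*k - 2


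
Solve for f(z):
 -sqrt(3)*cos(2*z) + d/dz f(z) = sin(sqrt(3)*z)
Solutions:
 f(z) = C1 + sqrt(3)*sin(2*z)/2 - sqrt(3)*cos(sqrt(3)*z)/3


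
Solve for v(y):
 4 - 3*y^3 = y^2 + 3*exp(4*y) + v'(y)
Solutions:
 v(y) = C1 - 3*y^4/4 - y^3/3 + 4*y - 3*exp(4*y)/4


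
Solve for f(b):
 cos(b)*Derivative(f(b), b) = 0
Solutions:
 f(b) = C1


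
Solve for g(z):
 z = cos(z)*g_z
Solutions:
 g(z) = C1 + Integral(z/cos(z), z)


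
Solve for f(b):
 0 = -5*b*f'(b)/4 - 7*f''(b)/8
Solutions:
 f(b) = C1 + C2*erf(sqrt(35)*b/7)


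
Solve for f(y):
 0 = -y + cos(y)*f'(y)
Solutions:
 f(y) = C1 + Integral(y/cos(y), y)


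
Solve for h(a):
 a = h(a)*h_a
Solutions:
 h(a) = -sqrt(C1 + a^2)
 h(a) = sqrt(C1 + a^2)


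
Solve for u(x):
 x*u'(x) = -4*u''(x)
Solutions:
 u(x) = C1 + C2*erf(sqrt(2)*x/4)


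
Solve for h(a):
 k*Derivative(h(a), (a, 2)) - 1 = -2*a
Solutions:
 h(a) = C1 + C2*a - a^3/(3*k) + a^2/(2*k)


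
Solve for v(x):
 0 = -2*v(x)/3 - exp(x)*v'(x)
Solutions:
 v(x) = C1*exp(2*exp(-x)/3)


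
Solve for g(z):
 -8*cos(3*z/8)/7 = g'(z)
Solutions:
 g(z) = C1 - 64*sin(3*z/8)/21


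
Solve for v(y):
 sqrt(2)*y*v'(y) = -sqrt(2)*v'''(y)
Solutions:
 v(y) = C1 + Integral(C2*airyai(-y) + C3*airybi(-y), y)


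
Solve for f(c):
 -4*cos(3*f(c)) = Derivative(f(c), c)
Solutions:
 f(c) = -asin((C1 + exp(24*c))/(C1 - exp(24*c)))/3 + pi/3
 f(c) = asin((C1 + exp(24*c))/(C1 - exp(24*c)))/3


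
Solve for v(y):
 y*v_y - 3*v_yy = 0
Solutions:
 v(y) = C1 + C2*erfi(sqrt(6)*y/6)


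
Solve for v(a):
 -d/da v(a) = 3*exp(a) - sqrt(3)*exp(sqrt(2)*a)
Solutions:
 v(a) = C1 - 3*exp(a) + sqrt(6)*exp(sqrt(2)*a)/2


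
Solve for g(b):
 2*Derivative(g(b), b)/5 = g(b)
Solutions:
 g(b) = C1*exp(5*b/2)


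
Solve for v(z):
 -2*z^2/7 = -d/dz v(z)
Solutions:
 v(z) = C1 + 2*z^3/21


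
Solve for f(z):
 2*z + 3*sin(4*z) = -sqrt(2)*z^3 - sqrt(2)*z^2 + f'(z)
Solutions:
 f(z) = C1 + sqrt(2)*z^4/4 + sqrt(2)*z^3/3 + z^2 - 3*cos(4*z)/4


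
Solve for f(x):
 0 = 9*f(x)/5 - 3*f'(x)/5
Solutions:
 f(x) = C1*exp(3*x)


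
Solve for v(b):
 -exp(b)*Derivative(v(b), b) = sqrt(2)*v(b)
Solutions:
 v(b) = C1*exp(sqrt(2)*exp(-b))


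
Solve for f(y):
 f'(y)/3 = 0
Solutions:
 f(y) = C1


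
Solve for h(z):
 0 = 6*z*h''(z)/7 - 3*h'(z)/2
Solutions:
 h(z) = C1 + C2*z^(11/4)


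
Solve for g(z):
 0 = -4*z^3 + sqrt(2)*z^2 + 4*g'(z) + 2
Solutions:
 g(z) = C1 + z^4/4 - sqrt(2)*z^3/12 - z/2


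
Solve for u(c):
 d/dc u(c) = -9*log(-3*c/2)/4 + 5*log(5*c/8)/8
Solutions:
 u(c) = C1 - 13*c*log(c)/8 + c*(-18*log(3) + 3*log(2) + 5*log(5) + 13 - 18*I*pi)/8


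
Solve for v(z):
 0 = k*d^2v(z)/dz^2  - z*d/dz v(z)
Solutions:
 v(z) = C1 + C2*erf(sqrt(2)*z*sqrt(-1/k)/2)/sqrt(-1/k)


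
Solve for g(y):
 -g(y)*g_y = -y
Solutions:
 g(y) = -sqrt(C1 + y^2)
 g(y) = sqrt(C1 + y^2)


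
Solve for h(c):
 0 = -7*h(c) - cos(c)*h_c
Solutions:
 h(c) = C1*sqrt(sin(c) - 1)*(sin(c)^3 - 3*sin(c)^2 + 3*sin(c) - 1)/(sqrt(sin(c) + 1)*(sin(c)^3 + 3*sin(c)^2 + 3*sin(c) + 1))


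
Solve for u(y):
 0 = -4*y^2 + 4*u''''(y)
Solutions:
 u(y) = C1 + C2*y + C3*y^2 + C4*y^3 + y^6/360


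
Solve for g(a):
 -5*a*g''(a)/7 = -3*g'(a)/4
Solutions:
 g(a) = C1 + C2*a^(41/20)


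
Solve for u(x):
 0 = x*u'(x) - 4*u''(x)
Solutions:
 u(x) = C1 + C2*erfi(sqrt(2)*x/4)


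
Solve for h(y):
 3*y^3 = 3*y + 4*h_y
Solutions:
 h(y) = C1 + 3*y^4/16 - 3*y^2/8


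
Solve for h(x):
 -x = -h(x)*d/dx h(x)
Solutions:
 h(x) = -sqrt(C1 + x^2)
 h(x) = sqrt(C1 + x^2)


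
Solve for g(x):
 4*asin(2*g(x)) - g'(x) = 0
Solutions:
 Integral(1/asin(2*_y), (_y, g(x))) = C1 + 4*x


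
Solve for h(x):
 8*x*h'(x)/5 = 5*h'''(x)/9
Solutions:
 h(x) = C1 + Integral(C2*airyai(2*3^(2/3)*5^(1/3)*x/5) + C3*airybi(2*3^(2/3)*5^(1/3)*x/5), x)


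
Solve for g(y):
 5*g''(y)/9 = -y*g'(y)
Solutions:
 g(y) = C1 + C2*erf(3*sqrt(10)*y/10)


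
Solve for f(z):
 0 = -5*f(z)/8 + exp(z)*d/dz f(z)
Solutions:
 f(z) = C1*exp(-5*exp(-z)/8)


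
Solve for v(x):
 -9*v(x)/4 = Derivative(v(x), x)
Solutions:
 v(x) = C1*exp(-9*x/4)


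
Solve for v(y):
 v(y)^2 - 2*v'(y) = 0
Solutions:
 v(y) = -2/(C1 + y)


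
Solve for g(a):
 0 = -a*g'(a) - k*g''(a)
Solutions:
 g(a) = C1 + C2*sqrt(k)*erf(sqrt(2)*a*sqrt(1/k)/2)


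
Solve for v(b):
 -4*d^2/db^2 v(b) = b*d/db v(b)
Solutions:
 v(b) = C1 + C2*erf(sqrt(2)*b/4)


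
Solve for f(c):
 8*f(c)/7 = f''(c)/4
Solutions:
 f(c) = C1*exp(-4*sqrt(14)*c/7) + C2*exp(4*sqrt(14)*c/7)


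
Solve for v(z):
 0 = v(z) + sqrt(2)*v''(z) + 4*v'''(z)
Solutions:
 v(z) = C1*exp(z*(-2*sqrt(2) + 2^(2/3)/(sqrt(2) + 108 + sqrt(-2 + (sqrt(2) + 108)^2))^(1/3) + 2^(1/3)*(sqrt(2) + 108 + sqrt(-2 + (sqrt(2) + 108)^2))^(1/3))/24)*sin(2^(1/3)*sqrt(3)*z*(-(sqrt(2) + 108 + sqrt(-2 + (sqrt(2) + 108)^2))^(1/3) + 2^(1/3)/(sqrt(2) + 108 + sqrt(-2 + (sqrt(2) + 108)^2))^(1/3))/24) + C2*exp(z*(-2*sqrt(2) + 2^(2/3)/(sqrt(2) + 108 + sqrt(-2 + (sqrt(2) + 108)^2))^(1/3) + 2^(1/3)*(sqrt(2) + 108 + sqrt(-2 + (sqrt(2) + 108)^2))^(1/3))/24)*cos(2^(1/3)*sqrt(3)*z*(-(sqrt(2) + 108 + sqrt(-2 + (sqrt(2) + 108)^2))^(1/3) + 2^(1/3)/(sqrt(2) + 108 + sqrt(-2 + (sqrt(2) + 108)^2))^(1/3))/24) + C3*exp(-z*(2^(2/3)/(sqrt(2) + 108 + sqrt(-2 + (sqrt(2) + 108)^2))^(1/3) + sqrt(2) + 2^(1/3)*(sqrt(2) + 108 + sqrt(-2 + (sqrt(2) + 108)^2))^(1/3))/12)


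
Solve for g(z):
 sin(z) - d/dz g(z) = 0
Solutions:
 g(z) = C1 - cos(z)


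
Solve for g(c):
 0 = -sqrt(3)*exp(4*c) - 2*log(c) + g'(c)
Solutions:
 g(c) = C1 + 2*c*log(c) - 2*c + sqrt(3)*exp(4*c)/4


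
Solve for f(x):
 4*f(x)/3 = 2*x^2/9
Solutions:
 f(x) = x^2/6


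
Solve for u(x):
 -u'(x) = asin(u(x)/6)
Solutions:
 Integral(1/asin(_y/6), (_y, u(x))) = C1 - x


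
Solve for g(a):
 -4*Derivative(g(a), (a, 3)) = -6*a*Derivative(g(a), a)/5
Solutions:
 g(a) = C1 + Integral(C2*airyai(10^(2/3)*3^(1/3)*a/10) + C3*airybi(10^(2/3)*3^(1/3)*a/10), a)


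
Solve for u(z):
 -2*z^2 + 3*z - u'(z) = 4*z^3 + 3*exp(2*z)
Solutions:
 u(z) = C1 - z^4 - 2*z^3/3 + 3*z^2/2 - 3*exp(2*z)/2


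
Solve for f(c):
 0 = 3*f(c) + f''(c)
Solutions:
 f(c) = C1*sin(sqrt(3)*c) + C2*cos(sqrt(3)*c)


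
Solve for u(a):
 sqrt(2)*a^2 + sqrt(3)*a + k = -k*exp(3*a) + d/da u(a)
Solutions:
 u(a) = C1 + sqrt(2)*a^3/3 + sqrt(3)*a^2/2 + a*k + k*exp(3*a)/3


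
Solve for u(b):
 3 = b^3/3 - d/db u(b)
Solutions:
 u(b) = C1 + b^4/12 - 3*b


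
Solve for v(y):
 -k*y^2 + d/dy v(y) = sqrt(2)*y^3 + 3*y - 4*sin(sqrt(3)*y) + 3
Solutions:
 v(y) = C1 + k*y^3/3 + sqrt(2)*y^4/4 + 3*y^2/2 + 3*y + 4*sqrt(3)*cos(sqrt(3)*y)/3


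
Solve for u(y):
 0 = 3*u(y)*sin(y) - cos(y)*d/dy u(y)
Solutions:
 u(y) = C1/cos(y)^3


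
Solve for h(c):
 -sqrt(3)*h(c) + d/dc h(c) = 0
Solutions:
 h(c) = C1*exp(sqrt(3)*c)


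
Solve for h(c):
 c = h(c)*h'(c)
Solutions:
 h(c) = -sqrt(C1 + c^2)
 h(c) = sqrt(C1 + c^2)


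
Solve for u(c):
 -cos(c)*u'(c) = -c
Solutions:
 u(c) = C1 + Integral(c/cos(c), c)


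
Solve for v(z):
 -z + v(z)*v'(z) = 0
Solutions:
 v(z) = -sqrt(C1 + z^2)
 v(z) = sqrt(C1 + z^2)


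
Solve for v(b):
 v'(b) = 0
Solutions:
 v(b) = C1


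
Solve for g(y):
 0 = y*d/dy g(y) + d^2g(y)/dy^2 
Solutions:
 g(y) = C1 + C2*erf(sqrt(2)*y/2)


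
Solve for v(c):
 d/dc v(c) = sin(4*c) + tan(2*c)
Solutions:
 v(c) = C1 - log(cos(2*c))/2 - cos(4*c)/4


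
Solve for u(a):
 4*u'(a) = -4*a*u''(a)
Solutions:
 u(a) = C1 + C2*log(a)


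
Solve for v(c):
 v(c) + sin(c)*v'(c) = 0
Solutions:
 v(c) = C1*sqrt(cos(c) + 1)/sqrt(cos(c) - 1)


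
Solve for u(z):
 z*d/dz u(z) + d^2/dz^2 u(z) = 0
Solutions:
 u(z) = C1 + C2*erf(sqrt(2)*z/2)


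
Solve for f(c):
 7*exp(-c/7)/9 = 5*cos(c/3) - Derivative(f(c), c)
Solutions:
 f(c) = C1 + 15*sin(c/3) + 49*exp(-c/7)/9


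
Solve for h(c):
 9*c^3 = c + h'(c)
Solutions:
 h(c) = C1 + 9*c^4/4 - c^2/2


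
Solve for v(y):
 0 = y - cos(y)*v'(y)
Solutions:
 v(y) = C1 + Integral(y/cos(y), y)


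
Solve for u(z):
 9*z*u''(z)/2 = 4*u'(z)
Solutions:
 u(z) = C1 + C2*z^(17/9)


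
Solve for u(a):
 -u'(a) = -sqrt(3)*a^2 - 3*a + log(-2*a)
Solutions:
 u(a) = C1 + sqrt(3)*a^3/3 + 3*a^2/2 - a*log(-a) + a*(1 - log(2))


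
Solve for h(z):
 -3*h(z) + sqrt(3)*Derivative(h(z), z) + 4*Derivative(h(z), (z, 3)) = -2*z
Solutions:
 h(z) = C1*exp(-z*(-3^(5/6)/(9 + sqrt(sqrt(3) + 81))^(1/3) + 3^(2/3)*(9 + sqrt(sqrt(3) + 81))^(1/3))/12)*sin(z*(3^(1/3)/(9 + sqrt(sqrt(3) + 81))^(1/3) + 3^(1/6)*(9 + sqrt(sqrt(3) + 81))^(1/3))/4) + C2*exp(-z*(-3^(5/6)/(9 + sqrt(sqrt(3) + 81))^(1/3) + 3^(2/3)*(9 + sqrt(sqrt(3) + 81))^(1/3))/12)*cos(z*(3^(1/3)/(9 + sqrt(sqrt(3) + 81))^(1/3) + 3^(1/6)*(9 + sqrt(sqrt(3) + 81))^(1/3))/4) + C3*exp(z*(-3^(5/6)/(9 + sqrt(sqrt(3) + 81))^(1/3) + 3^(2/3)*(9 + sqrt(sqrt(3) + 81))^(1/3))/6) + 2*z/3 + 2*sqrt(3)/9


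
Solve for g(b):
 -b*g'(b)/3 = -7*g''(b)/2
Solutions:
 g(b) = C1 + C2*erfi(sqrt(21)*b/21)


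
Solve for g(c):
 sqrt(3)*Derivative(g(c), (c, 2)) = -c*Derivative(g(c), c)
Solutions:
 g(c) = C1 + C2*erf(sqrt(2)*3^(3/4)*c/6)


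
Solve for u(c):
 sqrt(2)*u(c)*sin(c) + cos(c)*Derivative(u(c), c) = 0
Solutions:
 u(c) = C1*cos(c)^(sqrt(2))


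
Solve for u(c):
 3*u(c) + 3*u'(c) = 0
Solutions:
 u(c) = C1*exp(-c)


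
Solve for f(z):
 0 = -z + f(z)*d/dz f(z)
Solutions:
 f(z) = -sqrt(C1 + z^2)
 f(z) = sqrt(C1 + z^2)


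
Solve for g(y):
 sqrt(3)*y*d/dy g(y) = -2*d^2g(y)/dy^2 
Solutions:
 g(y) = C1 + C2*erf(3^(1/4)*y/2)


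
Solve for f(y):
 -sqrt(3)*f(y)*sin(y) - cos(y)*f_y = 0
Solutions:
 f(y) = C1*cos(y)^(sqrt(3))


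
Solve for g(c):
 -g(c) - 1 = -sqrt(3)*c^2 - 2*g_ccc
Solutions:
 g(c) = C3*exp(2^(2/3)*c/2) + sqrt(3)*c^2 + (C1*sin(2^(2/3)*sqrt(3)*c/4) + C2*cos(2^(2/3)*sqrt(3)*c/4))*exp(-2^(2/3)*c/4) - 1


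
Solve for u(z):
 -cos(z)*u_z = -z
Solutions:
 u(z) = C1 + Integral(z/cos(z), z)


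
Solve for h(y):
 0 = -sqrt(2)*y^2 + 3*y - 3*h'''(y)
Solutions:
 h(y) = C1 + C2*y + C3*y^2 - sqrt(2)*y^5/180 + y^4/24


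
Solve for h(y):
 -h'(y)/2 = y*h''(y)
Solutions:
 h(y) = C1 + C2*sqrt(y)


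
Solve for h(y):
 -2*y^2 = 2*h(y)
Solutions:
 h(y) = -y^2


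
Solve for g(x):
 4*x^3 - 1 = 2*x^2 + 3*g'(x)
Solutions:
 g(x) = C1 + x^4/3 - 2*x^3/9 - x/3


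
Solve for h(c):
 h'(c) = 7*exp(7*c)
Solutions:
 h(c) = C1 + exp(7*c)


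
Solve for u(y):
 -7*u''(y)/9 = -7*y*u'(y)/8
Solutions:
 u(y) = C1 + C2*erfi(3*y/4)


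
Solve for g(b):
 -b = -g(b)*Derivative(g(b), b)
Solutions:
 g(b) = -sqrt(C1 + b^2)
 g(b) = sqrt(C1 + b^2)


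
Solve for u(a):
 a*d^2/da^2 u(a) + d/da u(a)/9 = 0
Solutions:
 u(a) = C1 + C2*a^(8/9)


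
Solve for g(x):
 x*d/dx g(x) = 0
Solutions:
 g(x) = C1


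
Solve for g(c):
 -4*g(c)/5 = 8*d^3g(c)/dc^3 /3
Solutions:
 g(c) = C3*exp(-10^(2/3)*3^(1/3)*c/10) + (C1*sin(10^(2/3)*3^(5/6)*c/20) + C2*cos(10^(2/3)*3^(5/6)*c/20))*exp(10^(2/3)*3^(1/3)*c/20)


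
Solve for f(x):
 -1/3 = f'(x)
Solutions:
 f(x) = C1 - x/3


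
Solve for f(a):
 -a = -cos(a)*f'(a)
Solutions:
 f(a) = C1 + Integral(a/cos(a), a)


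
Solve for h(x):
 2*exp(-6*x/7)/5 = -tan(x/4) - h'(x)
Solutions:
 h(x) = C1 - 2*log(tan(x/4)^2 + 1) + 7*exp(-6*x/7)/15


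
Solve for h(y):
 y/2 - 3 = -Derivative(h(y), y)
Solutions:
 h(y) = C1 - y^2/4 + 3*y


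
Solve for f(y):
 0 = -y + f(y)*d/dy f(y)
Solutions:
 f(y) = -sqrt(C1 + y^2)
 f(y) = sqrt(C1 + y^2)


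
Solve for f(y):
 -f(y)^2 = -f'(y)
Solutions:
 f(y) = -1/(C1 + y)


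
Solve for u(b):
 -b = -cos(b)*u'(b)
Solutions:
 u(b) = C1 + Integral(b/cos(b), b)


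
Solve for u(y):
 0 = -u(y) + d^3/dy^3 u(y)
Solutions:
 u(y) = C3*exp(y) + (C1*sin(sqrt(3)*y/2) + C2*cos(sqrt(3)*y/2))*exp(-y/2)


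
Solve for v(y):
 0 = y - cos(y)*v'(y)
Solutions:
 v(y) = C1 + Integral(y/cos(y), y)


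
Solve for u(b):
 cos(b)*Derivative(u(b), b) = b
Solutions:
 u(b) = C1 + Integral(b/cos(b), b)


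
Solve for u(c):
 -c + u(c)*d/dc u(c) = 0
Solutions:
 u(c) = -sqrt(C1 + c^2)
 u(c) = sqrt(C1 + c^2)


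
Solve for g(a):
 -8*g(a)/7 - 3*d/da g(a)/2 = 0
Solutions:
 g(a) = C1*exp(-16*a/21)


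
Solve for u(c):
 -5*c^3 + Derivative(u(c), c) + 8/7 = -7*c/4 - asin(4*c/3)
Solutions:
 u(c) = C1 + 5*c^4/4 - 7*c^2/8 - c*asin(4*c/3) - 8*c/7 - sqrt(9 - 16*c^2)/4


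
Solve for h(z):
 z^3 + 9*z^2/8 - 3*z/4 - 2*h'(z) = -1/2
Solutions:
 h(z) = C1 + z^4/8 + 3*z^3/16 - 3*z^2/16 + z/4


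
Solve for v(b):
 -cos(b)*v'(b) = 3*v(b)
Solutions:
 v(b) = C1*(sin(b) - 1)^(3/2)/(sin(b) + 1)^(3/2)


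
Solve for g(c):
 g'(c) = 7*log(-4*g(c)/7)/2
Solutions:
 -2*Integral(1/(log(-_y) - log(7) + 2*log(2)), (_y, g(c)))/7 = C1 - c


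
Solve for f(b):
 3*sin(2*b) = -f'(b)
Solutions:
 f(b) = C1 + 3*cos(2*b)/2


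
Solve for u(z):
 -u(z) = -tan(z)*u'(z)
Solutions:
 u(z) = C1*sin(z)


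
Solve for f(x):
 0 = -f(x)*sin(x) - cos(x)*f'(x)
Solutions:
 f(x) = C1*cos(x)


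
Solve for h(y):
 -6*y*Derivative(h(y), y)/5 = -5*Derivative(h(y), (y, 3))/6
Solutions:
 h(y) = C1 + Integral(C2*airyai(5^(1/3)*6^(2/3)*y/5) + C3*airybi(5^(1/3)*6^(2/3)*y/5), y)


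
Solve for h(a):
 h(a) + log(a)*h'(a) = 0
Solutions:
 h(a) = C1*exp(-li(a))


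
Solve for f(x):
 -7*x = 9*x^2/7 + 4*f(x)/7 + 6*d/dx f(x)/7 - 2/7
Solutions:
 f(x) = C1*exp(-2*x/3) - 9*x^2/4 - 11*x/2 + 35/4


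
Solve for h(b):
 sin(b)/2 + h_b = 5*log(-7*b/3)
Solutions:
 h(b) = C1 + 5*b*log(-b) - 5*b*log(3) - 5*b + 5*b*log(7) + cos(b)/2


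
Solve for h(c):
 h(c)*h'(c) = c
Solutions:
 h(c) = -sqrt(C1 + c^2)
 h(c) = sqrt(C1 + c^2)


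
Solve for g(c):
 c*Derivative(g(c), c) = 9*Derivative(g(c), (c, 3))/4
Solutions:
 g(c) = C1 + Integral(C2*airyai(2^(2/3)*3^(1/3)*c/3) + C3*airybi(2^(2/3)*3^(1/3)*c/3), c)


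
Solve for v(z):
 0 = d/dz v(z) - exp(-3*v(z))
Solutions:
 v(z) = log(C1 + 3*z)/3
 v(z) = log((-3^(1/3) - 3^(5/6)*I)*(C1 + z)^(1/3)/2)
 v(z) = log((-3^(1/3) + 3^(5/6)*I)*(C1 + z)^(1/3)/2)


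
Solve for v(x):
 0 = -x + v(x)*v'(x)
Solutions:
 v(x) = -sqrt(C1 + x^2)
 v(x) = sqrt(C1 + x^2)


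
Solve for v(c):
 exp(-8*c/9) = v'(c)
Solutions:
 v(c) = C1 - 9*exp(-8*c/9)/8


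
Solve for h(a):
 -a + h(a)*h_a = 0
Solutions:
 h(a) = -sqrt(C1 + a^2)
 h(a) = sqrt(C1 + a^2)


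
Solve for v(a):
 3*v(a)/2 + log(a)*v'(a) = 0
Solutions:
 v(a) = C1*exp(-3*li(a)/2)


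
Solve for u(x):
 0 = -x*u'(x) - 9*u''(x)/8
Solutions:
 u(x) = C1 + C2*erf(2*x/3)


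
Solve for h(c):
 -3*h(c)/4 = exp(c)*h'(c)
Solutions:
 h(c) = C1*exp(3*exp(-c)/4)


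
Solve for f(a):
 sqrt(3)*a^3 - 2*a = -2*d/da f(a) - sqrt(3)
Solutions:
 f(a) = C1 - sqrt(3)*a^4/8 + a^2/2 - sqrt(3)*a/2


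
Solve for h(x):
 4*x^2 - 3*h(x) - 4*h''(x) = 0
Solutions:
 h(x) = C1*sin(sqrt(3)*x/2) + C2*cos(sqrt(3)*x/2) + 4*x^2/3 - 32/9


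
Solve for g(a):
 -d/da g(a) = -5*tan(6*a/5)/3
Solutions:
 g(a) = C1 - 25*log(cos(6*a/5))/18


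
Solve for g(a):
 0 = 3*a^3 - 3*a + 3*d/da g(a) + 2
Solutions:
 g(a) = C1 - a^4/4 + a^2/2 - 2*a/3


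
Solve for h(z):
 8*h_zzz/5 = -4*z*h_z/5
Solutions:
 h(z) = C1 + Integral(C2*airyai(-2^(2/3)*z/2) + C3*airybi(-2^(2/3)*z/2), z)


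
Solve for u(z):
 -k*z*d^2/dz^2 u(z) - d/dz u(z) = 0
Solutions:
 u(z) = C1 + z^(((re(k) - 1)*re(k) + im(k)^2)/(re(k)^2 + im(k)^2))*(C2*sin(log(z)*Abs(im(k))/(re(k)^2 + im(k)^2)) + C3*cos(log(z)*im(k)/(re(k)^2 + im(k)^2)))


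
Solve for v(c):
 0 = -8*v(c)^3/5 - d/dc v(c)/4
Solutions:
 v(c) = -sqrt(10)*sqrt(-1/(C1 - 32*c))/2
 v(c) = sqrt(10)*sqrt(-1/(C1 - 32*c))/2


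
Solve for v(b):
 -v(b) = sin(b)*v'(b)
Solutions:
 v(b) = C1*sqrt(cos(b) + 1)/sqrt(cos(b) - 1)


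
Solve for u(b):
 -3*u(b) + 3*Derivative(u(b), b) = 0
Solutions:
 u(b) = C1*exp(b)


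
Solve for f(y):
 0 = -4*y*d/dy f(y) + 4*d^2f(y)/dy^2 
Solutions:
 f(y) = C1 + C2*erfi(sqrt(2)*y/2)


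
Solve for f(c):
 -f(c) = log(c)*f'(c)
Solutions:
 f(c) = C1*exp(-li(c))


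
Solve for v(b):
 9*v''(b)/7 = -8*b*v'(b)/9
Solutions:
 v(b) = C1 + C2*erf(2*sqrt(7)*b/9)


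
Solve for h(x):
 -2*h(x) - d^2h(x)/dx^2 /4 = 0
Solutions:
 h(x) = C1*sin(2*sqrt(2)*x) + C2*cos(2*sqrt(2)*x)


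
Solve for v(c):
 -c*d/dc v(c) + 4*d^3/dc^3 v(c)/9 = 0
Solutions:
 v(c) = C1 + Integral(C2*airyai(2^(1/3)*3^(2/3)*c/2) + C3*airybi(2^(1/3)*3^(2/3)*c/2), c)


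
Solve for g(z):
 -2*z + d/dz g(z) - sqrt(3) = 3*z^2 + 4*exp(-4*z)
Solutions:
 g(z) = C1 + z^3 + z^2 + sqrt(3)*z - exp(-4*z)


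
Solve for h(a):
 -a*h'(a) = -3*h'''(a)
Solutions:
 h(a) = C1 + Integral(C2*airyai(3^(2/3)*a/3) + C3*airybi(3^(2/3)*a/3), a)


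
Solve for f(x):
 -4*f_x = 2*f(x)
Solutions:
 f(x) = C1*exp(-x/2)


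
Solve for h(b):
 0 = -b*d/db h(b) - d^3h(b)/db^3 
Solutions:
 h(b) = C1 + Integral(C2*airyai(-b) + C3*airybi(-b), b)


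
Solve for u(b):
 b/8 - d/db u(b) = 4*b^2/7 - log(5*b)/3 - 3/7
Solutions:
 u(b) = C1 - 4*b^3/21 + b^2/16 + b*log(b)/3 + 2*b/21 + b*log(5)/3


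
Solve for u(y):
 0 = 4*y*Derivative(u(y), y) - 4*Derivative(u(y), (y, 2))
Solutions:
 u(y) = C1 + C2*erfi(sqrt(2)*y/2)


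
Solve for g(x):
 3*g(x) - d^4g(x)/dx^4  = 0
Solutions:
 g(x) = C1*exp(-3^(1/4)*x) + C2*exp(3^(1/4)*x) + C3*sin(3^(1/4)*x) + C4*cos(3^(1/4)*x)


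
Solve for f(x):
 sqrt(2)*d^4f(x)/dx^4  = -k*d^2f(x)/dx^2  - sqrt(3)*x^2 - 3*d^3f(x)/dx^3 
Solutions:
 f(x) = C1 + C2*x + C3*exp(sqrt(2)*x*(sqrt(-4*sqrt(2)*k + 9) - 3)/4) + C4*exp(-sqrt(2)*x*(sqrt(-4*sqrt(2)*k + 9) + 3)/4) - sqrt(3)*x^4/(12*k) + sqrt(3)*x^3/k^2 + x^2*(sqrt(6) - 9*sqrt(3)/k)/k^2


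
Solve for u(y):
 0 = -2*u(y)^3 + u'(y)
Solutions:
 u(y) = -sqrt(2)*sqrt(-1/(C1 + 2*y))/2
 u(y) = sqrt(2)*sqrt(-1/(C1 + 2*y))/2


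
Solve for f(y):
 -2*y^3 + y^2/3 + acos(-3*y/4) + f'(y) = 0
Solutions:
 f(y) = C1 + y^4/2 - y^3/9 - y*acos(-3*y/4) - sqrt(16 - 9*y^2)/3


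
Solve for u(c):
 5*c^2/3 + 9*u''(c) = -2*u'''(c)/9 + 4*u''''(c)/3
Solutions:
 u(c) = C1 + C2*c + C3*exp(c*(1 - sqrt(973))/12) + C4*exp(c*(1 + sqrt(973))/12) - 5*c^4/324 + 10*c^3/6561 - 4880*c^2/177147


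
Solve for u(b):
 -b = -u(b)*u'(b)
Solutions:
 u(b) = -sqrt(C1 + b^2)
 u(b) = sqrt(C1 + b^2)
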